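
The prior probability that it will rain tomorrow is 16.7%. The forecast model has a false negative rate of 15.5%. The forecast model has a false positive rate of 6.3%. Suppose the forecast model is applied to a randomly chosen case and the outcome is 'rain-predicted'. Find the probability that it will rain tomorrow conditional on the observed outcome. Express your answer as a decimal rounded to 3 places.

Let H be the event that it will rain tomorrow. P(H) = 0.167, so P(¬H) = 0.833. With E the 'rain-predicted' result, P(E|H) = 0.845 and P(E|¬H) = 0.063.
P(E) = 0.845·0.167 + 0.063·0.833 = 0.14111 + 0.052479 = 0.19359.
By Bayes' theorem, P(H|E) = 0.14111 / 0.19359 = 0.729.

P(H | E) ≈ 0.729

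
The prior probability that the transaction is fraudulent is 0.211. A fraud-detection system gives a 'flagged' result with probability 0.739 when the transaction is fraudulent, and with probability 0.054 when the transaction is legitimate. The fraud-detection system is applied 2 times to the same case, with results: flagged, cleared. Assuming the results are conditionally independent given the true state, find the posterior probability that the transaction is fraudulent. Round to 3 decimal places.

With H the event that the transaction is fraudulent, the joint likelihood of the observed sequence is P(data|H) = 0.739·0.261 = 0.19288 and P(data|¬H) = 0.054·0.946 = 0.051084.
Bayes: P(H|data) = 0.211·0.19288 / (0.211·0.19288 + 0.789·0.051084) = 0.040697/0.081003 = 0.5024.

Posterior P(H) ≈ 0.502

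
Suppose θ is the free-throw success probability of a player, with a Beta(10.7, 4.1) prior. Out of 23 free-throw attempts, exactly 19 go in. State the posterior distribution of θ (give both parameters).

Posterior: Beta(29.7, 8.1)

Observing 19 successes and 4 failures updates Beta(10.7, 4.1) by adding the success and failure counts to the two shape parameters: α = 10.7+19 = 29.7, β = 4.1+4 = 8.1.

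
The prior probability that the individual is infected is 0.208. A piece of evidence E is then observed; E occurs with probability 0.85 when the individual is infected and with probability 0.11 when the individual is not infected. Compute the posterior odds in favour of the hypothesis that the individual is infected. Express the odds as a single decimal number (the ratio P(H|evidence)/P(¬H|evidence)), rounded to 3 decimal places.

Posterior odds ≈ 2.029

Prior odds = 0.208/(1−0.208) = 0.26263. In log-odds, ln(0.26263) = -1.3370.
Add log likelihood ratio: ln(7.7273) = 2.0448.
Posterior log-odds = 0.70773, so posterior odds = exp(0.70773) = 2.0294.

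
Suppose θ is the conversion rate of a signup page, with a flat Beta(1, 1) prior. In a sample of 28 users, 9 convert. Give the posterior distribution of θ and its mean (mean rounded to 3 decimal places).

Posterior: Beta(10, 20); mean ≈ 0.333

The binomial likelihood is conjugate to the Beta prior: with 9 successes and 19 failures, the posterior is Beta(1+9, 1+19) = Beta(10, 20).
Posterior mean = α/(α+β) = 10/30 = 0.333.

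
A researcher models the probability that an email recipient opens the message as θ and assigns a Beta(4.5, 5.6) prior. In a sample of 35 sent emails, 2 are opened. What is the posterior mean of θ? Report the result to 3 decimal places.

Posterior mean ≈ 0.144

Observing 2 successes and 33 failures updates Beta(4.5, 5.6) by adding the success and failure counts to the two shape parameters: α = 4.5+2 = 6.5, β = 5.6+33 = 38.6.
Posterior mean = α/(α+β) = 6.5/45.1 = 0.144.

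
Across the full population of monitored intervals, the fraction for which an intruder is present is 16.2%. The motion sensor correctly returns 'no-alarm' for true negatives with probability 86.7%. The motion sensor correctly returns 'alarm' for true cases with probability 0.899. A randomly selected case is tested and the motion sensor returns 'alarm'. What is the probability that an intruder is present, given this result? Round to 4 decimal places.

Let H be the event that an intruder is present. P(H) = 0.162, so P(¬H) = 0.838. With E the 'alarm' result, P(E|H) = 0.899 and P(E|¬H) = 0.133.
P(E) = 0.899·0.162 + 0.133·0.838 = 0.14564 + 0.11145 = 0.25709.
By Bayes' theorem, P(H|E) = 0.14564 / 0.25709 = 0.5665.

P(H | E) ≈ 0.5665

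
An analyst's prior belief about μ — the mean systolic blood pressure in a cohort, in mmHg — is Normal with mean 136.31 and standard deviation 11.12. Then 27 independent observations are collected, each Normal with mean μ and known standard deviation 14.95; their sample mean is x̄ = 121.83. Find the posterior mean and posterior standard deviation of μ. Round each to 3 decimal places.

With known σ, the Normal prior is conjugate. Weight on the data is w = (n/σ²)/(n/σ² + 1/τ₀²) = 0.120804/(0.120804+0.00808706) = 0.93726.
Posterior mean = w·x̄ + (1−w)·μ₀ = 0.93726·121.83 + 0.062743·136.31 = 122.739. Posterior variance = 1/(0.120804+0.00808706) = 7.75849, so SD = 2.785.

Posterior mean ≈ 122.739; posterior SD ≈ 2.785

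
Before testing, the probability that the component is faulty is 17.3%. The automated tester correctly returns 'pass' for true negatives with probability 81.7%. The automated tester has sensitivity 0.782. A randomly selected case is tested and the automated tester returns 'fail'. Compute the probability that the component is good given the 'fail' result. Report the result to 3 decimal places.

Write H for 'the component is faulty'. Prior odds H:¬H = 0.173/0.827 = 0.20919. For the 'fail' outcome, the likelihood ratio is 0.782/0.183 = 4.2732.
Posterior odds = 0.20919 × 4.2732 = 0.89392, so P(H|E) = 0.89392/(1+0.89392) = 0.472. Then P(¬H|E) = 1 − 0.472 = 0.528.

P(¬H | E) ≈ 0.528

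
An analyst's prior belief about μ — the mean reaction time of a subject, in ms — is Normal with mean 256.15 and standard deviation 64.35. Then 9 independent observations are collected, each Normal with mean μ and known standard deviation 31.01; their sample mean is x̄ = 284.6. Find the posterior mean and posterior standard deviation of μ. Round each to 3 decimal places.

Posterior mean ≈ 283.884; posterior SD ≈ 10.206

With known σ, the Normal prior is conjugate. Weight on the data is w = (n/σ²)/(n/σ² + 1/τ₀²) = 0.00935921/(0.00935921+0.00024149) = 0.97485.
Posterior mean = w·x̄ + (1−w)·μ₀ = 0.97485·284.6 + 0.025154·256.15 = 283.884. Posterior variance = 1/(0.00935921+0.00024149) = 104.159, so SD = 10.206.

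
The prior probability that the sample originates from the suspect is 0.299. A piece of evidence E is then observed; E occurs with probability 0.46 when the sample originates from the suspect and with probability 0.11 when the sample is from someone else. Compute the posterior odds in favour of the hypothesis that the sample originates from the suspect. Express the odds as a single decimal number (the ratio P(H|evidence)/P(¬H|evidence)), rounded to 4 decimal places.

Posterior odds ≈ 1.7837

Prior odds = 0.299/(1−0.299) = 0.42653. In log-odds, ln(0.42653) = -0.85206.
Add log likelihood ratio: ln(4.1818) = 1.4307.
Posterior log-odds = 0.57868, so posterior odds = exp(0.57868) = 1.7837.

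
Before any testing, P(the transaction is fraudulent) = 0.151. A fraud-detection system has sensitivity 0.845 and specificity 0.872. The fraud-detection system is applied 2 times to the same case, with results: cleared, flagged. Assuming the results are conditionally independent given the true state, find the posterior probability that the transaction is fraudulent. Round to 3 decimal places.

Posterior P(H) ≈ 0.173

With H the event that the transaction is fraudulent, the joint likelihood of the observed sequence is P(data|H) = 0.155·0.845 = 0.13098 and P(data|¬H) = 0.872·0.128 = 0.11162.
Bayes: P(H|data) = 0.151·0.13098 / (0.151·0.13098 + 0.849·0.11162) = 0.019777/0.11454 = 0.1727.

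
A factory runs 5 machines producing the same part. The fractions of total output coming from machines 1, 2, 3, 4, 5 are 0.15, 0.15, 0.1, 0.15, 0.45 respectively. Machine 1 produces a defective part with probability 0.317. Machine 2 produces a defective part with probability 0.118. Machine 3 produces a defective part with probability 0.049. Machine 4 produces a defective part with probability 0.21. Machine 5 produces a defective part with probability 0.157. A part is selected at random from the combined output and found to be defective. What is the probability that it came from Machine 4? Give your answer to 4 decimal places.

P(defective|M1) = 0.317; P(defective|M2) = 0.118; P(defective|M3) = 0.049; P(defective|M4) = 0.21; P(defective|M5) = 0.157.
Prior × likelihood for each source: 0.15·0.317=0.04755, 0.15·0.118=0.01770, 0.1·0.049=0.004900, 0.15·0.21=0.03150, 0.45·0.157=0.07065. Summing gives P(defective) = 0.17230.
P(Machine 4 | defective) = 0.03150 / 0.17230 = 0.1828.

Posterior probability ≈ 0.1828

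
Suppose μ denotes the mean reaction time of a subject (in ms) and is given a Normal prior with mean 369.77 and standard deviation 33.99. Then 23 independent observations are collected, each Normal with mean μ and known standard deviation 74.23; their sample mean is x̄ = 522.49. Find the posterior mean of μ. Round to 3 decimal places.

Prior precision 1/τ₀² = 1/33.99² = 0.00086556; data precision n/σ² = 23/74.23² = 0.00417416.
Posterior precision = 0.00086556 + 0.00417416 = 0.00503972.
Posterior mean = (0.00086556·369.77 + 0.00417416·522.49) / 0.00503972 = 496.261.

Posterior mean ≈ 496.261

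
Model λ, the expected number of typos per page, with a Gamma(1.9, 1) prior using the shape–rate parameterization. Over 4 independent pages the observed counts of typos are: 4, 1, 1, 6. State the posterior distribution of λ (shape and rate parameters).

Posterior: Gamma(shape=13.9, rate=5)

The Poisson likelihood adds the total count to the shape and the number of exposure periods to the rate. Here ∑xᵢ = 12 and n = 4, so shape 1.9→13.9 and rate 1→5.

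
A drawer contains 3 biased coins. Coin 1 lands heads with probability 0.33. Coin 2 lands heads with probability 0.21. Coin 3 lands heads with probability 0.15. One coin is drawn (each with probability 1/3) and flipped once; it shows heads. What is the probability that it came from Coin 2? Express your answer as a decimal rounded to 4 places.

Posterior probability ≈ 0.3043

P(heads|C1) = 0.33; P(heads|C2) = 0.21; P(heads|C3) = 0.15.
Prior × likelihood for each source: 0.333333·0.33=0.1100, 0.333333·0.21=0.07000, 0.333333·0.15=0.05000. Summing gives P(heads) = 0.23000.
P(Coin 2 | heads) = 0.07000 / 0.23000 = 0.3043.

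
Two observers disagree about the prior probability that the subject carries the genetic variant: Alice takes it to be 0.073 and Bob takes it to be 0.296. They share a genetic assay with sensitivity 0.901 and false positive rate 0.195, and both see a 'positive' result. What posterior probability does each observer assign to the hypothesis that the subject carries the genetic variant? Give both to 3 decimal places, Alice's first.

The likelihood ratio for a 'positive' result is 0.901/0.195 = 4.6205.
Alice: prior odds 0.073/0.927 = 0.078749; posterior odds 0.36386; posterior probability 0.267.
Bob: prior odds 0.296/0.704 = 0.42045; posterior odds 1.9427; posterior probability 0.660.

Alice: 0.267; Bob: 0.660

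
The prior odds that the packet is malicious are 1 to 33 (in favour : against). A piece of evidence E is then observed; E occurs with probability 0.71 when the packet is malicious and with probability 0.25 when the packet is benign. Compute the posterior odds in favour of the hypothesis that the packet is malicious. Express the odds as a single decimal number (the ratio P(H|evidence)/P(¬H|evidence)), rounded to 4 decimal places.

Prior odds = 1/33 = 0.030303. In log-odds, ln(0.030303) = -3.4965.
Add log likelihood ratio: ln(2.8400) = 1.0438.
Posterior log-odds = -2.4527, so posterior odds = exp(-2.4527) = 0.086061.

Posterior odds ≈ 0.0861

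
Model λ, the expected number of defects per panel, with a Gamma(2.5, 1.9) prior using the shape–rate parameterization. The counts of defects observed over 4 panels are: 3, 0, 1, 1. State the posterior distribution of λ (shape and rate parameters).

The Poisson likelihood adds the total count to the shape and the number of exposure periods to the rate. Here ∑xᵢ = 5 and n = 4, so shape 2.5→7.5 and rate 1.9→5.9.

Posterior: Gamma(shape=7.5, rate=5.9)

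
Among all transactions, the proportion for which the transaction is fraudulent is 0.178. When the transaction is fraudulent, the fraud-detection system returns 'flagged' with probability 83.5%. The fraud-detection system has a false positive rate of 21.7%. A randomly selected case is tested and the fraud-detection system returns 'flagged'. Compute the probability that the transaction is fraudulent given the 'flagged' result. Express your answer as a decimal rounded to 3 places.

P(H | E) ≈ 0.455

Let H be the event that the transaction is fraudulent. P(H) = 0.178, so P(¬H) = 0.822. With E the 'flagged' result, P(E|H) = 0.835 and P(E|¬H) = 0.217.
P(E) = 0.835·0.178 + 0.217·0.822 = 0.14863 + 0.17837 = 0.32700.
By Bayes' theorem, P(H|E) = 0.14863 / 0.32700 = 0.455.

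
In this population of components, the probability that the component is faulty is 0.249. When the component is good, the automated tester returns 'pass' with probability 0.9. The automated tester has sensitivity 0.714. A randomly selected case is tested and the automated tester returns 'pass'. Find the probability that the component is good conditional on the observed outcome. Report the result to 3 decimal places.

Write H for 'the component is faulty'. Prior odds H:¬H = 0.249/0.751 = 0.33156. For the 'pass' outcome, the likelihood ratio is 0.286/0.9 = 0.31778.
Posterior odds = 0.33156 × 0.31778 = 0.10536, so P(H|E) = 0.10536/(1+0.10536) = 0.095. Then P(¬H|E) = 1 − 0.095 = 0.905.

P(¬H | E) ≈ 0.905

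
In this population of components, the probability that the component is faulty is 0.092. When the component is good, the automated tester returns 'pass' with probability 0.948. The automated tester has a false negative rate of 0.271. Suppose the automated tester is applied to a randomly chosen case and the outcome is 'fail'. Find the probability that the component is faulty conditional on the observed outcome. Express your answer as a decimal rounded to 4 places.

Write H for 'the component is faulty'. Prior odds H:¬H = 0.092/0.908 = 0.10132. For the 'fail' outcome, the likelihood ratio is 0.729/0.052 = 14.019.
Posterior odds = 0.10132 × 14.019 = 1.4205, so P(H|E) = 1.4205/(1+1.4205) = 0.5869.

P(H | E) ≈ 0.5869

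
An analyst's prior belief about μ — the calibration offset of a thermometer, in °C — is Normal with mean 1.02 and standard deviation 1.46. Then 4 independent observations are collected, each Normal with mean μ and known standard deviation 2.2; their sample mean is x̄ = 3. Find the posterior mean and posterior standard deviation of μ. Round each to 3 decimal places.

Posterior mean ≈ 2.283; posterior SD ≈ 0.879

Prior precision 1/τ₀² = 1/1.46² = 0.469131; data precision n/σ² = 4/2.2² = 0.826446.
Posterior precision = 0.469131 + 0.826446 = 1.29558, giving posterior SD = 1/√1.29558 = 0.879.
Posterior mean = (0.469131·1.02 + 0.826446·3) / 1.29558 = 2.283.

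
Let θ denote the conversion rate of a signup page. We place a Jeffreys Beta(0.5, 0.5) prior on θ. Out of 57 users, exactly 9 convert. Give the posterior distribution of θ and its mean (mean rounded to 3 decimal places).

Observing 9 successes and 48 failures updates Beta(0.5, 0.5) by adding the success and failure counts to the two shape parameters: α = 0.5+9 = 9.5, β = 0.5+48 = 48.5.
E[θ | data] = 9.5/(9.5+48.5) = 0.164.

Posterior: Beta(9.5, 48.5); mean ≈ 0.164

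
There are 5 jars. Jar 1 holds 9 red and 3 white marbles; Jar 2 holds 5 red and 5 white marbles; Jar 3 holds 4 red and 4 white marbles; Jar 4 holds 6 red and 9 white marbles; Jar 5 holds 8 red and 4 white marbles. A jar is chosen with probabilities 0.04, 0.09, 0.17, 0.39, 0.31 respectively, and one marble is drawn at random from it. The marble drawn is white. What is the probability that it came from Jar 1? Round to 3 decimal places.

Posterior probability ≈ 0.021

Tabulate prior·likelihood by source: [1] prior 0.04, lik 0.25, product 0.01000; [2] prior 0.09, lik 0.5, product 0.04500; [3] prior 0.17, lik 0.5, product 0.08500; [4] prior 0.39, lik 0.6, product 0.2340; [5] prior 0.31, lik 0.3333, product 0.1033.
Normalizing constant = 0.47733; the posterior for Jar 1 is its product over the sum, 0.01000/0.47733 = 0.021.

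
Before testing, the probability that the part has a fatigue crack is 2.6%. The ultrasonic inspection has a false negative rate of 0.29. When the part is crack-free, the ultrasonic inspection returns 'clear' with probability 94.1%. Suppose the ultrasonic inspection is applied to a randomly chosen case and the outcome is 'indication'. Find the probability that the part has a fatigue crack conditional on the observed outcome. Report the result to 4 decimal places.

P(H | E) ≈ 0.2431

Let H be the event that the part has a fatigue crack. P(H) = 0.026, so P(¬H) = 0.974. With E the 'indication' result, P(E|H) = 0.71 and P(E|¬H) = 0.059.
P(E) = 0.71·0.026 + 0.059·0.974 = 0.018460 + 0.057466 = 0.075926.
By Bayes' theorem, P(H|E) = 0.018460 / 0.075926 = 0.2431.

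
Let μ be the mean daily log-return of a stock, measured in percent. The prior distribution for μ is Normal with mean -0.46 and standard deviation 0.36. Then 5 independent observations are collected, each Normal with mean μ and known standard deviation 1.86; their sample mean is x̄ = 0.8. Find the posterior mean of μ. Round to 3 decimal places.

With known σ, the Normal prior is conjugate. Weight on the data is w = (n/σ²)/(n/σ² + 1/τ₀²) = 1.44525/(1.44525+7.71605) = 0.15776.
Posterior mean = w·x̄ + (1−w)·μ₀ = 0.15776·0.8 + 0.84224·-0.46 = -0.261.

Posterior mean ≈ -0.261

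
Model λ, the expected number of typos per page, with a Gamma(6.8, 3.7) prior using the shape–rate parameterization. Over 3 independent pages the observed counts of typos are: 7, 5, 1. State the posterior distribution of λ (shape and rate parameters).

The Poisson likelihood adds the total count to the shape and the number of exposure periods to the rate. Here ∑xᵢ = 13 and n = 3, so shape 6.8→19.8 and rate 3.7→6.7.

Posterior: Gamma(shape=19.8, rate=6.7)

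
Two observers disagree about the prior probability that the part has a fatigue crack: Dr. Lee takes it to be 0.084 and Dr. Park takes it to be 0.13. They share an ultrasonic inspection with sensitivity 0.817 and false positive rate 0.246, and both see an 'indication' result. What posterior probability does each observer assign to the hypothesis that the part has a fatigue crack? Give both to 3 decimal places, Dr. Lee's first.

P('+'|H) = 0.817, P('+'|¬H) = 0.246.
Dr. Lee: numerator 0.817·0.084 = 0.068628; evidence = 0.068628+0.246·0.916 = 0.29396; posterior = 0.233.
Dr. Park: numerator 0.817·0.13 = 0.10621; evidence = 0.10621+0.246·0.87 = 0.32023; posterior = 0.332.

Dr. Lee: 0.233; Dr. Park: 0.332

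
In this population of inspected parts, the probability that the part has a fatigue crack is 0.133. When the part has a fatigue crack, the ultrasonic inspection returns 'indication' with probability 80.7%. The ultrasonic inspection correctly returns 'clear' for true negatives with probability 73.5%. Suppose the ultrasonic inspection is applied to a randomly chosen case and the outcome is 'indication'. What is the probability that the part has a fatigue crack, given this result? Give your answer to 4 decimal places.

Write H for 'the part has a fatigue crack'. Prior odds H:¬H = 0.133/0.867 = 0.15340. For the 'indication' outcome, the likelihood ratio is 0.807/0.265 = 3.0453.
Posterior odds = 0.15340 × 3.0453 = 0.46715, so P(H|E) = 0.46715/(1+0.46715) = 0.3184.

P(H | E) ≈ 0.3184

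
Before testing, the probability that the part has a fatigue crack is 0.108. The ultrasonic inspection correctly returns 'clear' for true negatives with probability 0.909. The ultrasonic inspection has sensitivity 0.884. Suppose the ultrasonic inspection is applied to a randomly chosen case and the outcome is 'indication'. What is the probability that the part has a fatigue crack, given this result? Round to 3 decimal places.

Let H be the event that the part has a fatigue crack. P(H) = 0.108, so P(¬H) = 0.892. With E the 'indication' result, P(E|H) = 0.884 and P(E|¬H) = 0.091.
P(E) = 0.884·0.108 + 0.091·0.892 = 0.095472 + 0.081172 = 0.17664.
By Bayes' theorem, P(H|E) = 0.095472 / 0.17664 = 0.540.

P(H | E) ≈ 0.540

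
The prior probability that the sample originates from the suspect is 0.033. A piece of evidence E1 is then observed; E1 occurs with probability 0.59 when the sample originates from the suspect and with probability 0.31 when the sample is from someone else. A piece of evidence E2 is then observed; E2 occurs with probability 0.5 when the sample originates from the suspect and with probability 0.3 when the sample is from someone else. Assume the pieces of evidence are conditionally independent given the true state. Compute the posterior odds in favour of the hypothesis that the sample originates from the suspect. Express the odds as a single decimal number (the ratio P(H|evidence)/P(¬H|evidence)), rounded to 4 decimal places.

Prior odds = 0.033/(1−0.033) = 0.034126. In log-odds, ln(0.034126) = -3.3777.
Add log likelihood ratios: ln(1.9032) + ln(1.6667) = 1.1544.
Posterior log-odds = -2.2233, so posterior odds = exp(-2.2233) = 0.10825.

Posterior odds ≈ 0.1082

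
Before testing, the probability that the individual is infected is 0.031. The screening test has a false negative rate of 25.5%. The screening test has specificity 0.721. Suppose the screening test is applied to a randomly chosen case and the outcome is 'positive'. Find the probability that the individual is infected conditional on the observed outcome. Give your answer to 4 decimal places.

P(H | E) ≈ 0.0787

Let H be the event that the individual is infected. P(H) = 0.031, so P(¬H) = 0.969. With E the 'positive' result, P(E|H) = 0.745 and P(E|¬H) = 0.279.
P(E) = 0.745·0.031 + 0.279·0.969 = 0.023095 + 0.27035 = 0.29345.
By Bayes' theorem, P(H|E) = 0.023095 / 0.29345 = 0.0787.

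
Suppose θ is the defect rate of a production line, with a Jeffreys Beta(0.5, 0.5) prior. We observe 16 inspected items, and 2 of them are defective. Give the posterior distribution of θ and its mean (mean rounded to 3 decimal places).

Observing 2 successes and 14 failures updates Beta(0.5, 0.5) by adding the success and failure counts to the two shape parameters: α = 0.5+2 = 2.5, β = 0.5+14 = 14.5.
E[θ | data] = 2.5/(2.5+14.5) = 0.147.

Posterior: Beta(2.5, 14.5); mean ≈ 0.147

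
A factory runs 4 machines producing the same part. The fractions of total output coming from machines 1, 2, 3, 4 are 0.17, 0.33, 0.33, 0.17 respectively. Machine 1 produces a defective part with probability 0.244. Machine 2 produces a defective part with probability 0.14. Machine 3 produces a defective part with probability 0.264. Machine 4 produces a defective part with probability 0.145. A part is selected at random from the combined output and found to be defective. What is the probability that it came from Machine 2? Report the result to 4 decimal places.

Posterior probability ≈ 0.2316

P(defective|M1) = 0.244; P(defective|M2) = 0.14; P(defective|M3) = 0.264; P(defective|M4) = 0.145.
Prior × likelihood for each source: 0.17·0.244=0.04148, 0.33·0.14=0.04620, 0.33·0.264=0.08712, 0.17·0.145=0.02465. Summing gives P(defective) = 0.19945.
P(Machine 2 | defective) = 0.04620 / 0.19945 = 0.2316.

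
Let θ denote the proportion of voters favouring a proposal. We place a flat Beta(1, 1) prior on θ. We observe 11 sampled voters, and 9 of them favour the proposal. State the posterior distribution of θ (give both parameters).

Posterior: Beta(10, 3)

Observing 9 successes and 2 failures updates Beta(1, 1) by adding the success and failure counts to the two shape parameters: α = 1+9 = 10, β = 1+2 = 3.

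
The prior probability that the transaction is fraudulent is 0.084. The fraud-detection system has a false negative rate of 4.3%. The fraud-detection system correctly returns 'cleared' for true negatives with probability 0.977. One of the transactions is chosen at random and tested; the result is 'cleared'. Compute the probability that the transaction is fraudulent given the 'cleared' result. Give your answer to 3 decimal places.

P(H | E) ≈ 0.004

Let H be the event that the transaction is fraudulent. P(H) = 0.084, so P(¬H) = 0.916. With E the 'cleared' result, P(E|H) = 0.043 and P(E|¬H) = 0.977.
P(E) = 0.043·0.084 + 0.977·0.916 = 0.0036120 + 0.89493 = 0.89854.
By Bayes' theorem, P(H|E) = 0.0036120 / 0.89854 = 0.004.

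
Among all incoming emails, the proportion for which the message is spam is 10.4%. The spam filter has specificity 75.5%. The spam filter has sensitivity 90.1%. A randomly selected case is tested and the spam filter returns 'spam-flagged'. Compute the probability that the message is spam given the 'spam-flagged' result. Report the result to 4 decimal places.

P(H | E) ≈ 0.2992

Write H for 'the message is spam'. Prior odds H:¬H = 0.104/0.896 = 0.11607. For the 'spam-flagged' outcome, the likelihood ratio is 0.901/0.245 = 3.6776.
Posterior odds = 0.11607 × 3.6776 = 0.42686, so P(H|E) = 0.42686/(1+0.42686) = 0.2992.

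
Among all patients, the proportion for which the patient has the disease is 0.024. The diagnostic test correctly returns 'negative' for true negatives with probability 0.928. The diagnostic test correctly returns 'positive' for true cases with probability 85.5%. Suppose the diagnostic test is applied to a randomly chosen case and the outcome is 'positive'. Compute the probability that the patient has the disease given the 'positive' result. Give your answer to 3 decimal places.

Let H be the event that the patient has the disease. P(H) = 0.024, so P(¬H) = 0.976. With E the 'positive' result, P(E|H) = 0.855 and P(E|¬H) = 0.072.
P(E) = 0.855·0.024 + 0.072·0.976 = 0.020520 + 0.070272 = 0.090792.
By Bayes' theorem, P(H|E) = 0.020520 / 0.090792 = 0.226.

P(H | E) ≈ 0.226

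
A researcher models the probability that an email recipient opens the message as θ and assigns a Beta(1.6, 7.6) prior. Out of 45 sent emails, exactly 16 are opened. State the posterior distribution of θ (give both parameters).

The binomial likelihood is conjugate to the Beta prior: with 16 successes and 29 failures, the posterior is Beta(1.6+16, 7.6+29) = Beta(17.6, 36.6).

Posterior: Beta(17.6, 36.6)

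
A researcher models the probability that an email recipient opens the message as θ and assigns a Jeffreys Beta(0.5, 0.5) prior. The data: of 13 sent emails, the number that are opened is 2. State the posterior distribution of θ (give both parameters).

The binomial likelihood is conjugate to the Beta prior: with 2 successes and 11 failures, the posterior is Beta(0.5+2, 0.5+11) = Beta(2.5, 11.5).

Posterior: Beta(2.5, 11.5)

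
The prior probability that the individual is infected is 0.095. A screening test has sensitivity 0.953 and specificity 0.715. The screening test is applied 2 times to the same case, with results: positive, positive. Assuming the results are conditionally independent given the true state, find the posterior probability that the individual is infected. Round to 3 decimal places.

With H the event that the individual is infected, the joint likelihood of the observed sequence is P(data|H) = 0.953·0.953 = 0.90821 and P(data|¬H) = 0.285·0.285 = 0.081225.
Bayes: P(H|data) = 0.095·0.90821 / (0.095·0.90821 + 0.905·0.081225) = 0.086280/0.15979 = 0.5400.

Posterior P(H) ≈ 0.540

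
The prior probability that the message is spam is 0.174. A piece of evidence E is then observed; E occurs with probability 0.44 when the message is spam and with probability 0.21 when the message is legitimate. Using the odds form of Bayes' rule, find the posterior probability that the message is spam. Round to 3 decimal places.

Posterior probability ≈ 0.306

Prior odds = 0.174/(1−0.174) = 0.21065. In log-odds, ln(0.21065) = -1.5575.
Add log likelihood ratio: ln(2.0952) = 0.73967.
Posterior log-odds = -0.81787, so posterior odds = exp(-0.81787) = 0.44137. Converting, P(H|E) = 0.44137/1.4414 = 0.306.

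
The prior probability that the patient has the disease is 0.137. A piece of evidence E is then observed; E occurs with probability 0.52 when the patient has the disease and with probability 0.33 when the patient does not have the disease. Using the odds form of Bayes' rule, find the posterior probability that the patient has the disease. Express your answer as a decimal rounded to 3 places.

Posterior probability ≈ 0.200

Prior odds = 0.137/(1−0.137) = 0.15875.
Likelihood ratio for E = 0.52/0.33 = 1.5758.
Posterior odds = prior odds × LR = 0.25015.
Posterior probability = odds/(1+odds) = 0.25015/1.2501 = 0.200.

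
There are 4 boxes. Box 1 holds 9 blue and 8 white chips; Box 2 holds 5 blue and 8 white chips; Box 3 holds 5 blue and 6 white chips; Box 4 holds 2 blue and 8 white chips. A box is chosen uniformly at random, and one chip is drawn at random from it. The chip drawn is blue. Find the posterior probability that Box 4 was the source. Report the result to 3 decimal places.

Posterior probability ≈ 0.128

P(blue|Box 1) = 0.5294; P(blue|Box 2) = 0.3846; P(blue|Box 3) = 0.4545; P(blue|Box 4) = 0.2.
Prior × likelihood for each source: 0.25·0.5294=0.1324, 0.25·0.3846=0.09615, 0.25·0.4545=0.1136, 0.25·0.2=0.05000. Summing gives P(blue) = 0.39214.
P(Box 4 | blue) = 0.05000 / 0.39214 = 0.128.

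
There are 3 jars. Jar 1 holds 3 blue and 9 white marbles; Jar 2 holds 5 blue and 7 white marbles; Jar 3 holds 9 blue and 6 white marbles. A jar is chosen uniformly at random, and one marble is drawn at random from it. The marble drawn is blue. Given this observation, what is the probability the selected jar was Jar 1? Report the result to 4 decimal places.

Posterior probability ≈ 0.1974

Tabulate prior·likelihood by source: [1] prior 0.333333, lik 0.25, product 0.08333; [2] prior 0.333333, lik 0.4167, product 0.1389; [3] prior 0.333333, lik 0.6, product 0.2000.
Normalizing constant = 0.42222; the posterior for Jar 1 is its product over the sum, 0.08333/0.42222 = 0.1974.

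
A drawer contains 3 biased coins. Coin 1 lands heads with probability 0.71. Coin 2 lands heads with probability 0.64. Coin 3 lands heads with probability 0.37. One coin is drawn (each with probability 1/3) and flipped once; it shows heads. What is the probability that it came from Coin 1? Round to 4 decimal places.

Posterior probability ≈ 0.4128

P(heads|C1) = 0.71; P(heads|C2) = 0.64; P(heads|C3) = 0.37.
Prior × likelihood for each source: 0.333333·0.71=0.2367, 0.333333·0.64=0.2133, 0.333333·0.37=0.1233. Summing gives P(heads) = 0.57333.
P(Coin 1 | heads) = 0.2367 / 0.57333 = 0.4128.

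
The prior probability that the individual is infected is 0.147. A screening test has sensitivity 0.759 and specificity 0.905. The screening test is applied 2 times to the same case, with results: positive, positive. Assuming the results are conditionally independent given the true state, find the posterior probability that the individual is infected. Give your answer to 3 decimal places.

Posterior P(H) ≈ 0.917

Let H be the event that the individual is infected; start with P(H) = 0.147. P('positive'|H) = 0.759, P('positive'|¬H) = 0.095.
Update on result 1 ('positive'): P(H) ← 0.759·0.1470 / (0.759·0.1470 + 0.095·0.8530) = 0.11157/0.19261 = 0.5793.
Update on result 2 ('positive'): P(H) ← 0.759·0.5793 / (0.759·0.5793 + 0.095·0.4207) = 0.43967/0.47964 = 0.9167.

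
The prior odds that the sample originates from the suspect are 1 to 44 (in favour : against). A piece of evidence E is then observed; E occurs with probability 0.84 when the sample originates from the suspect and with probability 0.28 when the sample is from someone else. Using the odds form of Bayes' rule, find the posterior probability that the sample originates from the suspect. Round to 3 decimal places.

Posterior probability ≈ 0.064

Prior odds = 1/44 = 0.022727.
Likelihood ratio for E = 0.84/0.28 = 3.0000.
Posterior odds = prior odds × LR = 0.068182.
Posterior probability = odds/(1+odds) = 0.068182/1.0682 = 0.064.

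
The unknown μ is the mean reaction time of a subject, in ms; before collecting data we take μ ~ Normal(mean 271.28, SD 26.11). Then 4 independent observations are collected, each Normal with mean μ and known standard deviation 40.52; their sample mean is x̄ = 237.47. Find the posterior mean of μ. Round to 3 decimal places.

With known σ, the Normal prior is conjugate. Weight on the data is w = (n/σ²)/(n/σ² + 1/τ₀²) = 0.00243625/(0.00243625+0.00146685) = 0.62418.
Posterior mean = w·x̄ + (1−w)·μ₀ = 0.62418·237.47 + 0.37582·271.28 = 250.176.

Posterior mean ≈ 250.176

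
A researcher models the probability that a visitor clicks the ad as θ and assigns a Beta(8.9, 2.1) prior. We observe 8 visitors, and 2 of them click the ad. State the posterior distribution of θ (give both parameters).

Posterior: Beta(10.9, 8.1)

Observing 2 successes and 6 failures updates Beta(8.9, 2.1) by adding the success and failure counts to the two shape parameters: α = 8.9+2 = 10.9, β = 2.1+6 = 8.1.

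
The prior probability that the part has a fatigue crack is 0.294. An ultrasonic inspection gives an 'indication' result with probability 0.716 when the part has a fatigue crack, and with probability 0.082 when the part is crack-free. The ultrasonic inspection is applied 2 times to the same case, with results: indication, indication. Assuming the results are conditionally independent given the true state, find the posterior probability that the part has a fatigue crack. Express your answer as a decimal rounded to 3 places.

Posterior P(H) ≈ 0.969

Let H be the event that the part has a fatigue crack; start with P(H) = 0.294. P('indication'|H) = 0.716, P('indication'|¬H) = 0.082.
Update on result 1 ('indication'): P(H) ← 0.716·0.2940 / (0.716·0.2940 + 0.082·0.7060) = 0.21050/0.26840 = 0.7843.
Update on result 2 ('indication'): P(H) ← 0.716·0.7843 / (0.716·0.7843 + 0.082·0.2157) = 0.56156/0.57925 = 0.9695.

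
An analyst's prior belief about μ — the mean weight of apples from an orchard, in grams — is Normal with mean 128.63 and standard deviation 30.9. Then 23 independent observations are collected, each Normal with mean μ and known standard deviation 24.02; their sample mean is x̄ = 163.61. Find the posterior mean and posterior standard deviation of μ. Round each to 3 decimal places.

Prior precision 1/τ₀² = 1/30.9² = 0.00104733; data precision n/σ² = 23/24.02² = 0.0398641.
Posterior precision = 0.00104733 + 0.0398641 = 0.0409114, giving posterior SD = 1/√0.0409114 = 4.944.
Posterior mean = (0.00104733·128.63 + 0.0398641·163.61) / 0.0409114 = 162.715.

Posterior mean ≈ 162.715; posterior SD ≈ 4.944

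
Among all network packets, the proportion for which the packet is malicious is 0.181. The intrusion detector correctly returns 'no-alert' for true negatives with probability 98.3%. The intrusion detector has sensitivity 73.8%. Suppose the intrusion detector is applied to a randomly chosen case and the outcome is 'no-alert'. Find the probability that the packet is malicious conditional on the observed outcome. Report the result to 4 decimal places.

P(H | E) ≈ 0.0556

Let H be the event that the packet is malicious. P(H) = 0.181, so P(¬H) = 0.819. With E the 'no-alert' result, P(E|H) = 0.262 and P(E|¬H) = 0.983.
P(E) = 0.262·0.181 + 0.983·0.819 = 0.047422 + 0.80508 = 0.85250.
By Bayes' theorem, P(H|E) = 0.047422 / 0.85250 = 0.0556.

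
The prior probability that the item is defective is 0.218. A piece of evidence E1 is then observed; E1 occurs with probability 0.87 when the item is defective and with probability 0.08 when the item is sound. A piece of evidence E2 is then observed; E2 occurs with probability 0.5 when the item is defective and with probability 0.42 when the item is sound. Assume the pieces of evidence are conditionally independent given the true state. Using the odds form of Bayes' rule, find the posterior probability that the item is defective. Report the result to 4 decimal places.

Prior odds = 0.218/(1−0.218) = 0.27877.
Likelihood ratio for E1 = 0.87/0.08 = 10.875.
Likelihood ratio for E2 = 0.5/0.42 = 1.1905.
Posterior odds = prior odds × LR₁ × LR₂ = 3.6091.
Posterior probability = odds/(1+odds) = 3.6091/4.6091 = 0.7830.

Posterior probability ≈ 0.7830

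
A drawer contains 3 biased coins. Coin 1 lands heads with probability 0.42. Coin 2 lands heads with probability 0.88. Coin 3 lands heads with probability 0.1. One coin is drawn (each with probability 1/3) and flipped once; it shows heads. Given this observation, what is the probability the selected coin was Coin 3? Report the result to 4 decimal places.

Posterior probability ≈ 0.0714

P(heads|C1) = 0.42; P(heads|C2) = 0.88; P(heads|C3) = 0.1.
Prior × likelihood for each source: 0.333333·0.42=0.1400, 0.333333·0.88=0.2933, 0.333333·0.1=0.03333. Summing gives P(heads) = 0.46667.
P(Coin 3 | heads) = 0.03333 / 0.46667 = 0.0714.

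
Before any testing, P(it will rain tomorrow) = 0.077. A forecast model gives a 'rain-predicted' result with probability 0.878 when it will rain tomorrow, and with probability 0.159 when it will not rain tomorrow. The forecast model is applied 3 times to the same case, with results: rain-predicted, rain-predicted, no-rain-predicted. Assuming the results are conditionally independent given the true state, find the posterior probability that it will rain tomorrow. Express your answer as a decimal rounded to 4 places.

Let H be the event that it will rain tomorrow; start with P(H) = 0.077. P('rain-predicted'|H) = 0.878, P('rain-predicted'|¬H) = 0.159.
Update on result 1 ('rain-predicted'): P(H) ← 0.878·0.0770 / (0.878·0.0770 + 0.159·0.9230) = 0.067606/0.21436 = 0.3154.
Update on result 2 ('rain-predicted'): P(H) ← 0.878·0.3154 / (0.878·0.3154 + 0.159·0.6846) = 0.27690/0.38576 = 0.7178.
Update on result 3 ('no-rain-predicted'): P(H) ← 0.122·0.7178 / (0.122·0.7178 + 0.841·0.2822) = 0.087574/0.32489 = 0.2695.

Posterior P(H) ≈ 0.2695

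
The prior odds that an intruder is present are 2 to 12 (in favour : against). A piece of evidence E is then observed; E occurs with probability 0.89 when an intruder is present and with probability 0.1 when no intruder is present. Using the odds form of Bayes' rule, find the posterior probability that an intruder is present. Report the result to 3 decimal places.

Prior odds = 2/12 = 0.16667.
Likelihood ratio for E = 0.89/0.1 = 8.9000.
Posterior odds = prior odds × LR = 1.4833.
Posterior probability = odds/(1+odds) = 1.4833/2.4833 = 0.597.

Posterior probability ≈ 0.597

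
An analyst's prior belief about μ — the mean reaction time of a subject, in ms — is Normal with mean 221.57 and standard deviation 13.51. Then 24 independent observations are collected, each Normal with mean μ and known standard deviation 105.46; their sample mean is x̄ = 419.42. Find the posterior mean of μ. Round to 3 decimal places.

Prior precision 1/τ₀² = 1/13.51² = 0.00547885; data precision n/σ² = 24/105.46² = 0.00215792.
Posterior precision = 0.00547885 + 0.00215792 = 0.00763677.
Posterior mean = (0.00547885·221.57 + 0.00215792·419.42) / 0.00763677 = 277.476.

Posterior mean ≈ 277.476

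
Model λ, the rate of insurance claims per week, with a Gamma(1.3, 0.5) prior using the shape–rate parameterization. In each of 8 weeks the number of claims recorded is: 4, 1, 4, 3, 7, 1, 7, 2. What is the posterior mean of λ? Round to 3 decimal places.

The Poisson likelihood adds the total count to the shape and the number of exposure periods to the rate. Here ∑xᵢ = 29 and n = 8, so shape 1.3→30.3 and rate 0.5→8.5.
E[λ | data] = 30.3/8.5 = 3.565.

Posterior mean ≈ 3.565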